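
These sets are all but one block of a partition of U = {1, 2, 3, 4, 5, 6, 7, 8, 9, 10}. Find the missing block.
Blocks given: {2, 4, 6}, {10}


U = {1, 2, 3, 4, 5, 6, 7, 8, 9, 10}
Shown blocks: {2, 4, 6}, {10}
A partition's blocks are pairwise disjoint and cover U, so the missing block = U \ (union of shown blocks).
Union of shown blocks: {2, 4, 6, 10}
Missing block = U \ (union) = {1, 3, 5, 7, 8, 9}

{1, 3, 5, 7, 8, 9}


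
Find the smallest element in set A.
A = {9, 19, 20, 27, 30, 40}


Set A = {9, 19, 20, 27, 30, 40}
Elements in ascending order: 9, 19, 20, 27, 30, 40
The smallest element is 9.

9


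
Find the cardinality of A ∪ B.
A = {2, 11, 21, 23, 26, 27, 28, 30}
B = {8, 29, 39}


Set A = {2, 11, 21, 23, 26, 27, 28, 30}, |A| = 8
Set B = {8, 29, 39}, |B| = 3
A ∩ B = {}, |A ∩ B| = 0
|A ∪ B| = |A| + |B| - |A ∩ B| = 8 + 3 - 0 = 11

11


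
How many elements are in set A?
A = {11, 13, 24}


Set A = {11, 13, 24}
Listing elements: 11, 13, 24
Counting: 3 elements
|A| = 3

3


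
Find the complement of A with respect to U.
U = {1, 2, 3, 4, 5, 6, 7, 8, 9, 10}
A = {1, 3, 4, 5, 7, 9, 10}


Universal set U = {1, 2, 3, 4, 5, 6, 7, 8, 9, 10}
Set A = {1, 3, 4, 5, 7, 9, 10}
A' = U \ A = elements in U but not in A
Checking each element of U:
1 (in A, exclude), 2 (not in A, include), 3 (in A, exclude), 4 (in A, exclude), 5 (in A, exclude), 6 (not in A, include), 7 (in A, exclude), 8 (not in A, include), 9 (in A, exclude), 10 (in A, exclude)
A' = {2, 6, 8}

{2, 6, 8}


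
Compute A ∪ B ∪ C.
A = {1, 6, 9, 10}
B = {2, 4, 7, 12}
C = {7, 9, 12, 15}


Set A = {1, 6, 9, 10}
Set B = {2, 4, 7, 12}
Set C = {7, 9, 12, 15}
First, A ∪ B = {1, 2, 4, 6, 7, 9, 10, 12}
Then, (A ∪ B) ∪ C = {1, 2, 4, 6, 7, 9, 10, 12, 15}

{1, 2, 4, 6, 7, 9, 10, 12, 15}


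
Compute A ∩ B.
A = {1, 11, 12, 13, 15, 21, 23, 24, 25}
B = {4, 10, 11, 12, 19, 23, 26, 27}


Set A = {1, 11, 12, 13, 15, 21, 23, 24, 25}
Set B = {4, 10, 11, 12, 19, 23, 26, 27}
A ∩ B includes only elements in both sets.
Check each element of A against B:
1 ✗, 11 ✓, 12 ✓, 13 ✗, 15 ✗, 21 ✗, 23 ✓, 24 ✗, 25 ✗
A ∩ B = {11, 12, 23}

{11, 12, 23}


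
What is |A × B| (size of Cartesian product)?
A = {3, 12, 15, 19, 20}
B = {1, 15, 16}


Set A = {3, 12, 15, 19, 20} has 5 elements.
Set B = {1, 15, 16} has 3 elements.
|A × B| = |A| × |B| = 5 × 3 = 15

15


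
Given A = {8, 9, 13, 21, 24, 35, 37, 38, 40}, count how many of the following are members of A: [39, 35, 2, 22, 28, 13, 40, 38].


Set A = {8, 9, 13, 21, 24, 35, 37, 38, 40}
Candidates: [39, 35, 2, 22, 28, 13, 40, 38]
Check each candidate:
39 ∉ A, 35 ∈ A, 2 ∉ A, 22 ∉ A, 28 ∉ A, 13 ∈ A, 40 ∈ A, 38 ∈ A
Count of candidates in A: 4

4


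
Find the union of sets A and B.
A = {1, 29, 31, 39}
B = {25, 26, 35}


Set A = {1, 29, 31, 39}
Set B = {25, 26, 35}
A ∪ B includes all elements in either set.
Elements from A: {1, 29, 31, 39}
Elements from B not already included: {25, 26, 35}
A ∪ B = {1, 25, 26, 29, 31, 35, 39}

{1, 25, 26, 29, 31, 35, 39}


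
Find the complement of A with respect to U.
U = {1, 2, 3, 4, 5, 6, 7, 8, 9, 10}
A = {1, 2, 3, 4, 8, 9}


Universal set U = {1, 2, 3, 4, 5, 6, 7, 8, 9, 10}
Set A = {1, 2, 3, 4, 8, 9}
A' = U \ A = elements in U but not in A
Checking each element of U:
1 (in A, exclude), 2 (in A, exclude), 3 (in A, exclude), 4 (in A, exclude), 5 (not in A, include), 6 (not in A, include), 7 (not in A, include), 8 (in A, exclude), 9 (in A, exclude), 10 (not in A, include)
A' = {5, 6, 7, 10}

{5, 6, 7, 10}


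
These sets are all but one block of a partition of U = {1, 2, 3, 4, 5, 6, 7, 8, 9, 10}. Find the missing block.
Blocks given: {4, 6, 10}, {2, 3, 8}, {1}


U = {1, 2, 3, 4, 5, 6, 7, 8, 9, 10}
Shown blocks: {4, 6, 10}, {2, 3, 8}, {1}
A partition's blocks are pairwise disjoint and cover U, so the missing block = U \ (union of shown blocks).
Union of shown blocks: {1, 2, 3, 4, 6, 8, 10}
Missing block = U \ (union) = {5, 7, 9}

{5, 7, 9}


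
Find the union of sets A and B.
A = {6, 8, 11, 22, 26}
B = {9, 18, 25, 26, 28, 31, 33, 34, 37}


Set A = {6, 8, 11, 22, 26}
Set B = {9, 18, 25, 26, 28, 31, 33, 34, 37}
A ∪ B includes all elements in either set.
Elements from A: {6, 8, 11, 22, 26}
Elements from B not already included: {9, 18, 25, 28, 31, 33, 34, 37}
A ∪ B = {6, 8, 9, 11, 18, 22, 25, 26, 28, 31, 33, 34, 37}

{6, 8, 9, 11, 18, 22, 25, 26, 28, 31, 33, 34, 37}


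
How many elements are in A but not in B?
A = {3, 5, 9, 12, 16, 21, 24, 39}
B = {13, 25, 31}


Set A = {3, 5, 9, 12, 16, 21, 24, 39}
Set B = {13, 25, 31}
A \ B = {3, 5, 9, 12, 16, 21, 24, 39}
|A \ B| = 8

8


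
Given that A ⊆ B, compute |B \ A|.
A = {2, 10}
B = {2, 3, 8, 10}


Set A = {2, 10}, |A| = 2
Set B = {2, 3, 8, 10}, |B| = 4
Since A ⊆ B: B \ A = {3, 8}
|B| - |A| = 4 - 2 = 2

2


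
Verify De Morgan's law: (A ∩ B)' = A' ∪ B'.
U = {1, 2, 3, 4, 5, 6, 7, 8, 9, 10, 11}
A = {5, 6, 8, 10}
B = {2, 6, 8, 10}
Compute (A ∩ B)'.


U = {1, 2, 3, 4, 5, 6, 7, 8, 9, 10, 11}
A = {5, 6, 8, 10}, B = {2, 6, 8, 10}
A ∩ B = {6, 8, 10}
(A ∩ B)' = U \ (A ∩ B) = {1, 2, 3, 4, 5, 7, 9, 11}
Verification via A' ∪ B': A' = {1, 2, 3, 4, 7, 9, 11}, B' = {1, 3, 4, 5, 7, 9, 11}
A' ∪ B' = {1, 2, 3, 4, 5, 7, 9, 11} ✓

{1, 2, 3, 4, 5, 7, 9, 11}


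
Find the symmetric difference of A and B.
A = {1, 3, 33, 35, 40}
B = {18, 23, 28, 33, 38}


Set A = {1, 3, 33, 35, 40}
Set B = {18, 23, 28, 33, 38}
A △ B = (A \ B) ∪ (B \ A)
Elements in A but not B: {1, 3, 35, 40}
Elements in B but not A: {18, 23, 28, 38}
A △ B = {1, 3, 18, 23, 28, 35, 38, 40}

{1, 3, 18, 23, 28, 35, 38, 40}


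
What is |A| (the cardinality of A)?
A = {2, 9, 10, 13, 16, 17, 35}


Set A = {2, 9, 10, 13, 16, 17, 35}
Listing elements: 2, 9, 10, 13, 16, 17, 35
Counting: 7 elements
|A| = 7

7


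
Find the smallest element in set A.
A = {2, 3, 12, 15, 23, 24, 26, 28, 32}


Set A = {2, 3, 12, 15, 23, 24, 26, 28, 32}
Elements in ascending order: 2, 3, 12, 15, 23, 24, 26, 28, 32
The smallest element is 2.

2


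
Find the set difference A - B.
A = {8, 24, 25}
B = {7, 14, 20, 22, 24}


Set A = {8, 24, 25}
Set B = {7, 14, 20, 22, 24}
A \ B includes elements in A that are not in B.
Check each element of A:
8 (not in B, keep), 24 (in B, remove), 25 (not in B, keep)
A \ B = {8, 25}

{8, 25}


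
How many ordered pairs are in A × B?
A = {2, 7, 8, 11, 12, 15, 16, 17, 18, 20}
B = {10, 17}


Set A = {2, 7, 8, 11, 12, 15, 16, 17, 18, 20} has 10 elements.
Set B = {10, 17} has 2 elements.
|A × B| = |A| × |B| = 10 × 2 = 20

20


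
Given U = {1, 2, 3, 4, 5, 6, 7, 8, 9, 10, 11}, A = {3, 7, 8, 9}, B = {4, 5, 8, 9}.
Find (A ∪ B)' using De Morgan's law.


U = {1, 2, 3, 4, 5, 6, 7, 8, 9, 10, 11}
A = {3, 7, 8, 9}, B = {4, 5, 8, 9}
A ∪ B = {3, 4, 5, 7, 8, 9}
(A ∪ B)' = U \ (A ∪ B) = {1, 2, 6, 10, 11}
Verification via A' ∩ B': A' = {1, 2, 4, 5, 6, 10, 11}, B' = {1, 2, 3, 6, 7, 10, 11}
A' ∩ B' = {1, 2, 6, 10, 11} ✓

{1, 2, 6, 10, 11}


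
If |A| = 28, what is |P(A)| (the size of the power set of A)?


The set has 28 elements.
The power set contains all possible subsets.
|P(A)| = 2^|A| = 2^28 = 268435456

268435456


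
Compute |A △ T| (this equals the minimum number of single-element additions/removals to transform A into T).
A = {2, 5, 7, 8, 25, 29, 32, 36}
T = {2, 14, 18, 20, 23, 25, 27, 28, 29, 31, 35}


Set A = {2, 5, 7, 8, 25, 29, 32, 36}
Set T = {2, 14, 18, 20, 23, 25, 27, 28, 29, 31, 35}
Elements to remove from A (in A, not in T): {5, 7, 8, 32, 36} → 5 removals
Elements to add to A (in T, not in A): {14, 18, 20, 23, 27, 28, 31, 35} → 8 additions
Total edits = 5 + 8 = 13

13


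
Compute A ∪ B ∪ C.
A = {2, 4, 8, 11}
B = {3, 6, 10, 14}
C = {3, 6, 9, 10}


Set A = {2, 4, 8, 11}
Set B = {3, 6, 10, 14}
Set C = {3, 6, 9, 10}
First, A ∪ B = {2, 3, 4, 6, 8, 10, 11, 14}
Then, (A ∪ B) ∪ C = {2, 3, 4, 6, 8, 9, 10, 11, 14}

{2, 3, 4, 6, 8, 9, 10, 11, 14}


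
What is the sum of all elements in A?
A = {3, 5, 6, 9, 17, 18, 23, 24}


Set A = {3, 5, 6, 9, 17, 18, 23, 24}
Sum = 3 + 5 + 6 + 9 + 17 + 18 + 23 + 24 = 105

105


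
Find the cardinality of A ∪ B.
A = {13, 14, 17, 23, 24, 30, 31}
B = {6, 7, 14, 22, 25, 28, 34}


Set A = {13, 14, 17, 23, 24, 30, 31}, |A| = 7
Set B = {6, 7, 14, 22, 25, 28, 34}, |B| = 7
A ∩ B = {14}, |A ∩ B| = 1
|A ∪ B| = |A| + |B| - |A ∩ B| = 7 + 7 - 1 = 13

13


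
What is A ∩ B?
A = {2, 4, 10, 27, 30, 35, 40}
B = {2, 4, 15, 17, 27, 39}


Set A = {2, 4, 10, 27, 30, 35, 40}
Set B = {2, 4, 15, 17, 27, 39}
A ∩ B includes only elements in both sets.
Check each element of A against B:
2 ✓, 4 ✓, 10 ✗, 27 ✓, 30 ✗, 35 ✗, 40 ✗
A ∩ B = {2, 4, 27}

{2, 4, 27}


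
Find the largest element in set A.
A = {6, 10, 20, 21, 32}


Set A = {6, 10, 20, 21, 32}
Elements in ascending order: 6, 10, 20, 21, 32
The largest element is 32.

32


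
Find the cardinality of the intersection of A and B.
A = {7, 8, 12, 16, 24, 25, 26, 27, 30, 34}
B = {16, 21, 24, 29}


Set A = {7, 8, 12, 16, 24, 25, 26, 27, 30, 34}
Set B = {16, 21, 24, 29}
A ∩ B = {16, 24}
|A ∩ B| = 2

2


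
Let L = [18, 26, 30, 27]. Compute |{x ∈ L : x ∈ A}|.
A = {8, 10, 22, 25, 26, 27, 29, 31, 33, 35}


Set A = {8, 10, 22, 25, 26, 27, 29, 31, 33, 35}
Candidates: [18, 26, 30, 27]
Check each candidate:
18 ∉ A, 26 ∈ A, 30 ∉ A, 27 ∈ A
Count of candidates in A: 2

2


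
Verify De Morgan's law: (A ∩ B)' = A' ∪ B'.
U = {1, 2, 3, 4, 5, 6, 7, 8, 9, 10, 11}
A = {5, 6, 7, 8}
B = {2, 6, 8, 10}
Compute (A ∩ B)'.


U = {1, 2, 3, 4, 5, 6, 7, 8, 9, 10, 11}
A = {5, 6, 7, 8}, B = {2, 6, 8, 10}
A ∩ B = {6, 8}
(A ∩ B)' = U \ (A ∩ B) = {1, 2, 3, 4, 5, 7, 9, 10, 11}
Verification via A' ∪ B': A' = {1, 2, 3, 4, 9, 10, 11}, B' = {1, 3, 4, 5, 7, 9, 11}
A' ∪ B' = {1, 2, 3, 4, 5, 7, 9, 10, 11} ✓

{1, 2, 3, 4, 5, 7, 9, 10, 11}


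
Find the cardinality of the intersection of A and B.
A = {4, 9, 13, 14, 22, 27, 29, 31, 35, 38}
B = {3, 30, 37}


Set A = {4, 9, 13, 14, 22, 27, 29, 31, 35, 38}
Set B = {3, 30, 37}
A ∩ B = {}
|A ∩ B| = 0

0


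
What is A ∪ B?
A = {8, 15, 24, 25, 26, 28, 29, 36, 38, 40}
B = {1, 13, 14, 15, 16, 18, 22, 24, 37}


Set A = {8, 15, 24, 25, 26, 28, 29, 36, 38, 40}
Set B = {1, 13, 14, 15, 16, 18, 22, 24, 37}
A ∪ B includes all elements in either set.
Elements from A: {8, 15, 24, 25, 26, 28, 29, 36, 38, 40}
Elements from B not already included: {1, 13, 14, 16, 18, 22, 37}
A ∪ B = {1, 8, 13, 14, 15, 16, 18, 22, 24, 25, 26, 28, 29, 36, 37, 38, 40}

{1, 8, 13, 14, 15, 16, 18, 22, 24, 25, 26, 28, 29, 36, 37, 38, 40}


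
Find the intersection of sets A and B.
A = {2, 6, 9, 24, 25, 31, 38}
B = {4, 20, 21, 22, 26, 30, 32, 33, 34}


Set A = {2, 6, 9, 24, 25, 31, 38}
Set B = {4, 20, 21, 22, 26, 30, 32, 33, 34}
A ∩ B includes only elements in both sets.
Check each element of A against B:
2 ✗, 6 ✗, 9 ✗, 24 ✗, 25 ✗, 31 ✗, 38 ✗
A ∩ B = {}

{}


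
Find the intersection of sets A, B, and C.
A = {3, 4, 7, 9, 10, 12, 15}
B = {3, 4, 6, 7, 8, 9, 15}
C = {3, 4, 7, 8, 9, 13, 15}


Set A = {3, 4, 7, 9, 10, 12, 15}
Set B = {3, 4, 6, 7, 8, 9, 15}
Set C = {3, 4, 7, 8, 9, 13, 15}
First, A ∩ B = {3, 4, 7, 9, 15}
Then, (A ∩ B) ∩ C = {3, 4, 7, 9, 15}

{3, 4, 7, 9, 15}


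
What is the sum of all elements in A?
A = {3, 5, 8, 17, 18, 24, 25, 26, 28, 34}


Set A = {3, 5, 8, 17, 18, 24, 25, 26, 28, 34}
Sum = 3 + 5 + 8 + 17 + 18 + 24 + 25 + 26 + 28 + 34 = 188

188


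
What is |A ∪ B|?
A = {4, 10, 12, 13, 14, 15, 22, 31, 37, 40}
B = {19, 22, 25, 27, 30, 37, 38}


Set A = {4, 10, 12, 13, 14, 15, 22, 31, 37, 40}, |A| = 10
Set B = {19, 22, 25, 27, 30, 37, 38}, |B| = 7
A ∩ B = {22, 37}, |A ∩ B| = 2
|A ∪ B| = |A| + |B| - |A ∩ B| = 10 + 7 - 2 = 15

15


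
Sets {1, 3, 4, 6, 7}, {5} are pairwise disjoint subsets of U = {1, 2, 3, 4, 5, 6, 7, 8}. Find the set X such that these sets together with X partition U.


U = {1, 2, 3, 4, 5, 6, 7, 8}
Shown blocks: {1, 3, 4, 6, 7}, {5}
A partition's blocks are pairwise disjoint and cover U, so the missing block = U \ (union of shown blocks).
Union of shown blocks: {1, 3, 4, 5, 6, 7}
Missing block = U \ (union) = {2, 8}

{2, 8}


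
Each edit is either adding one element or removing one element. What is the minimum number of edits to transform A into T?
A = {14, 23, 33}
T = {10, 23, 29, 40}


Set A = {14, 23, 33}
Set T = {10, 23, 29, 40}
Elements to remove from A (in A, not in T): {14, 33} → 2 removals
Elements to add to A (in T, not in A): {10, 29, 40} → 3 additions
Total edits = 2 + 3 = 5

5


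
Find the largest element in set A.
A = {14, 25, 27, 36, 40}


Set A = {14, 25, 27, 36, 40}
Elements in ascending order: 14, 25, 27, 36, 40
The largest element is 40.

40


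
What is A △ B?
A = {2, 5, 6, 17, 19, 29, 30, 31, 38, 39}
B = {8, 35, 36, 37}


Set A = {2, 5, 6, 17, 19, 29, 30, 31, 38, 39}
Set B = {8, 35, 36, 37}
A △ B = (A \ B) ∪ (B \ A)
Elements in A but not B: {2, 5, 6, 17, 19, 29, 30, 31, 38, 39}
Elements in B but not A: {8, 35, 36, 37}
A △ B = {2, 5, 6, 8, 17, 19, 29, 30, 31, 35, 36, 37, 38, 39}

{2, 5, 6, 8, 17, 19, 29, 30, 31, 35, 36, 37, 38, 39}


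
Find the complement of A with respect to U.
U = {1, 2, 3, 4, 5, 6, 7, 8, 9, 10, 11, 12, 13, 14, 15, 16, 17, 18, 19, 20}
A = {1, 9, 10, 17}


Universal set U = {1, 2, 3, 4, 5, 6, 7, 8, 9, 10, 11, 12, 13, 14, 15, 16, 17, 18, 19, 20}
Set A = {1, 9, 10, 17}
A' = U \ A = elements in U but not in A
Checking each element of U:
1 (in A, exclude), 2 (not in A, include), 3 (not in A, include), 4 (not in A, include), 5 (not in A, include), 6 (not in A, include), 7 (not in A, include), 8 (not in A, include), 9 (in A, exclude), 10 (in A, exclude), 11 (not in A, include), 12 (not in A, include), 13 (not in A, include), 14 (not in A, include), 15 (not in A, include), 16 (not in A, include), 17 (in A, exclude), 18 (not in A, include), 19 (not in A, include), 20 (not in A, include)
A' = {2, 3, 4, 5, 6, 7, 8, 11, 12, 13, 14, 15, 16, 18, 19, 20}

{2, 3, 4, 5, 6, 7, 8, 11, 12, 13, 14, 15, 16, 18, 19, 20}


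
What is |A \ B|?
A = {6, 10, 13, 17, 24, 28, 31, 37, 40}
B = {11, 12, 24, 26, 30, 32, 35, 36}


Set A = {6, 10, 13, 17, 24, 28, 31, 37, 40}
Set B = {11, 12, 24, 26, 30, 32, 35, 36}
A \ B = {6, 10, 13, 17, 28, 31, 37, 40}
|A \ B| = 8

8


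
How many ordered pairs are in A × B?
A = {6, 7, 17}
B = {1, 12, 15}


Set A = {6, 7, 17} has 3 elements.
Set B = {1, 12, 15} has 3 elements.
|A × B| = |A| × |B| = 3 × 3 = 9

9


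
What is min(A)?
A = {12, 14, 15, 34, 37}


Set A = {12, 14, 15, 34, 37}
Elements in ascending order: 12, 14, 15, 34, 37
The smallest element is 12.

12


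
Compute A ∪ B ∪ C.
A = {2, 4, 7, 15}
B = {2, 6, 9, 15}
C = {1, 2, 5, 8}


Set A = {2, 4, 7, 15}
Set B = {2, 6, 9, 15}
Set C = {1, 2, 5, 8}
First, A ∪ B = {2, 4, 6, 7, 9, 15}
Then, (A ∪ B) ∪ C = {1, 2, 4, 5, 6, 7, 8, 9, 15}

{1, 2, 4, 5, 6, 7, 8, 9, 15}


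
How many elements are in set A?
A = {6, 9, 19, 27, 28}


Set A = {6, 9, 19, 27, 28}
Listing elements: 6, 9, 19, 27, 28
Counting: 5 elements
|A| = 5

5


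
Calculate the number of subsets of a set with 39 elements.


The set has 39 elements.
The power set contains all possible subsets.
|P(A)| = 2^|A| = 2^39 = 549755813888

549755813888


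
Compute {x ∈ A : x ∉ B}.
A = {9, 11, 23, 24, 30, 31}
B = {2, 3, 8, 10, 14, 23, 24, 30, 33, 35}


Set A = {9, 11, 23, 24, 30, 31}
Set B = {2, 3, 8, 10, 14, 23, 24, 30, 33, 35}
Check each element of A against B:
9 ∉ B (include), 11 ∉ B (include), 23 ∈ B, 24 ∈ B, 30 ∈ B, 31 ∉ B (include)
Elements of A not in B: {9, 11, 31}

{9, 11, 31}


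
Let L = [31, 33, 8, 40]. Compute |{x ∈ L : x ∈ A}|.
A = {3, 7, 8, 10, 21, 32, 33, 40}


Set A = {3, 7, 8, 10, 21, 32, 33, 40}
Candidates: [31, 33, 8, 40]
Check each candidate:
31 ∉ A, 33 ∈ A, 8 ∈ A, 40 ∈ A
Count of candidates in A: 3

3


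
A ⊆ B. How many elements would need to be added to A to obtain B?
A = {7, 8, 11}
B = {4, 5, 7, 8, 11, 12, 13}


Set A = {7, 8, 11}, |A| = 3
Set B = {4, 5, 7, 8, 11, 12, 13}, |B| = 7
Since A ⊆ B: B \ A = {4, 5, 12, 13}
|B| - |A| = 7 - 3 = 4

4


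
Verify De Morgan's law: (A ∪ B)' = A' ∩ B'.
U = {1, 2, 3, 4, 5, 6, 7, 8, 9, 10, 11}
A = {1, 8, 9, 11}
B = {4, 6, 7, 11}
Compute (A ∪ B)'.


U = {1, 2, 3, 4, 5, 6, 7, 8, 9, 10, 11}
A = {1, 8, 9, 11}, B = {4, 6, 7, 11}
A ∪ B = {1, 4, 6, 7, 8, 9, 11}
(A ∪ B)' = U \ (A ∪ B) = {2, 3, 5, 10}
Verification via A' ∩ B': A' = {2, 3, 4, 5, 6, 7, 10}, B' = {1, 2, 3, 5, 8, 9, 10}
A' ∩ B' = {2, 3, 5, 10} ✓

{2, 3, 5, 10}


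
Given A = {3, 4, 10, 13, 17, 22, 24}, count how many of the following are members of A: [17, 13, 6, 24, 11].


Set A = {3, 4, 10, 13, 17, 22, 24}
Candidates: [17, 13, 6, 24, 11]
Check each candidate:
17 ∈ A, 13 ∈ A, 6 ∉ A, 24 ∈ A, 11 ∉ A
Count of candidates in A: 3

3


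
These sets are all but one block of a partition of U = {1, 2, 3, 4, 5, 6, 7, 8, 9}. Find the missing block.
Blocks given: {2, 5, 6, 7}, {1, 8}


U = {1, 2, 3, 4, 5, 6, 7, 8, 9}
Shown blocks: {2, 5, 6, 7}, {1, 8}
A partition's blocks are pairwise disjoint and cover U, so the missing block = U \ (union of shown blocks).
Union of shown blocks: {1, 2, 5, 6, 7, 8}
Missing block = U \ (union) = {3, 4, 9}

{3, 4, 9}


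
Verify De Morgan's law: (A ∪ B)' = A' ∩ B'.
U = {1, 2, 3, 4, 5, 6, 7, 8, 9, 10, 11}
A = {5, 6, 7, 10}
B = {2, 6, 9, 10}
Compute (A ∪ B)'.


U = {1, 2, 3, 4, 5, 6, 7, 8, 9, 10, 11}
A = {5, 6, 7, 10}, B = {2, 6, 9, 10}
A ∪ B = {2, 5, 6, 7, 9, 10}
(A ∪ B)' = U \ (A ∪ B) = {1, 3, 4, 8, 11}
Verification via A' ∩ B': A' = {1, 2, 3, 4, 8, 9, 11}, B' = {1, 3, 4, 5, 7, 8, 11}
A' ∩ B' = {1, 3, 4, 8, 11} ✓

{1, 3, 4, 8, 11}


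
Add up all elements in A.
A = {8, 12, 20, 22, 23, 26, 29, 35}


Set A = {8, 12, 20, 22, 23, 26, 29, 35}
Sum = 8 + 12 + 20 + 22 + 23 + 26 + 29 + 35 = 175

175


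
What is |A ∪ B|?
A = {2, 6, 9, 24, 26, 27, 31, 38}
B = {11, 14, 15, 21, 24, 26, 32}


Set A = {2, 6, 9, 24, 26, 27, 31, 38}, |A| = 8
Set B = {11, 14, 15, 21, 24, 26, 32}, |B| = 7
A ∩ B = {24, 26}, |A ∩ B| = 2
|A ∪ B| = |A| + |B| - |A ∩ B| = 8 + 7 - 2 = 13

13


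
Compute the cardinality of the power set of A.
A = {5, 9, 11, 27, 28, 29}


Set A = {5, 9, 11, 27, 28, 29}
|A| = 6
The power set P(A) contains all subsets of A.
|P(A)| = 2^|A| = 2^6 = 64

64


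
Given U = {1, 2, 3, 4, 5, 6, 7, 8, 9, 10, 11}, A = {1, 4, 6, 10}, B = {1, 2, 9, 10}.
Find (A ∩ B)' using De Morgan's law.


U = {1, 2, 3, 4, 5, 6, 7, 8, 9, 10, 11}
A = {1, 4, 6, 10}, B = {1, 2, 9, 10}
A ∩ B = {1, 10}
(A ∩ B)' = U \ (A ∩ B) = {2, 3, 4, 5, 6, 7, 8, 9, 11}
Verification via A' ∪ B': A' = {2, 3, 5, 7, 8, 9, 11}, B' = {3, 4, 5, 6, 7, 8, 11}
A' ∪ B' = {2, 3, 4, 5, 6, 7, 8, 9, 11} ✓

{2, 3, 4, 5, 6, 7, 8, 9, 11}


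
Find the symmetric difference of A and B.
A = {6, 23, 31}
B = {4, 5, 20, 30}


Set A = {6, 23, 31}
Set B = {4, 5, 20, 30}
A △ B = (A \ B) ∪ (B \ A)
Elements in A but not B: {6, 23, 31}
Elements in B but not A: {4, 5, 20, 30}
A △ B = {4, 5, 6, 20, 23, 30, 31}

{4, 5, 6, 20, 23, 30, 31}


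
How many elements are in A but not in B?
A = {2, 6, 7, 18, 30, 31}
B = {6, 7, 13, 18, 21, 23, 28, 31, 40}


Set A = {2, 6, 7, 18, 30, 31}
Set B = {6, 7, 13, 18, 21, 23, 28, 31, 40}
A \ B = {2, 30}
|A \ B| = 2

2


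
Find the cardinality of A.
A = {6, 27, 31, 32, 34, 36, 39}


Set A = {6, 27, 31, 32, 34, 36, 39}
Listing elements: 6, 27, 31, 32, 34, 36, 39
Counting: 7 elements
|A| = 7

7


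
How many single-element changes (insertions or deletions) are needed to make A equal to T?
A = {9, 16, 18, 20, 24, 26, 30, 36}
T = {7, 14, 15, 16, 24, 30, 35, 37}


Set A = {9, 16, 18, 20, 24, 26, 30, 36}
Set T = {7, 14, 15, 16, 24, 30, 35, 37}
Elements to remove from A (in A, not in T): {9, 18, 20, 26, 36} → 5 removals
Elements to add to A (in T, not in A): {7, 14, 15, 35, 37} → 5 additions
Total edits = 5 + 5 = 10

10


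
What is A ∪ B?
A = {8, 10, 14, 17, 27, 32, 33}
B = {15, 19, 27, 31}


Set A = {8, 10, 14, 17, 27, 32, 33}
Set B = {15, 19, 27, 31}
A ∪ B includes all elements in either set.
Elements from A: {8, 10, 14, 17, 27, 32, 33}
Elements from B not already included: {15, 19, 31}
A ∪ B = {8, 10, 14, 15, 17, 19, 27, 31, 32, 33}

{8, 10, 14, 15, 17, 19, 27, 31, 32, 33}


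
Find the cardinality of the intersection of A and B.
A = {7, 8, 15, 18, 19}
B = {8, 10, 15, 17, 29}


Set A = {7, 8, 15, 18, 19}
Set B = {8, 10, 15, 17, 29}
A ∩ B = {8, 15}
|A ∩ B| = 2

2


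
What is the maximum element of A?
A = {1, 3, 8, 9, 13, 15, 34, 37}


Set A = {1, 3, 8, 9, 13, 15, 34, 37}
Elements in ascending order: 1, 3, 8, 9, 13, 15, 34, 37
The largest element is 37.

37


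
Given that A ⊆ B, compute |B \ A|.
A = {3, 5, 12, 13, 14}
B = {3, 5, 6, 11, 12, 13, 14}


Set A = {3, 5, 12, 13, 14}, |A| = 5
Set B = {3, 5, 6, 11, 12, 13, 14}, |B| = 7
Since A ⊆ B: B \ A = {6, 11}
|B| - |A| = 7 - 5 = 2

2


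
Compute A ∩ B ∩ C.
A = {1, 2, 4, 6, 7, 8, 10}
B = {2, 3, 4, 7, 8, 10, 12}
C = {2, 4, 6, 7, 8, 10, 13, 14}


Set A = {1, 2, 4, 6, 7, 8, 10}
Set B = {2, 3, 4, 7, 8, 10, 12}
Set C = {2, 4, 6, 7, 8, 10, 13, 14}
First, A ∩ B = {2, 4, 7, 8, 10}
Then, (A ∩ B) ∩ C = {2, 4, 7, 8, 10}

{2, 4, 7, 8, 10}


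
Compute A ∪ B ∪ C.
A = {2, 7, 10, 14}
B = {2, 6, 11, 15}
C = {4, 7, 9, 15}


Set A = {2, 7, 10, 14}
Set B = {2, 6, 11, 15}
Set C = {4, 7, 9, 15}
First, A ∪ B = {2, 6, 7, 10, 11, 14, 15}
Then, (A ∪ B) ∪ C = {2, 4, 6, 7, 9, 10, 11, 14, 15}

{2, 4, 6, 7, 9, 10, 11, 14, 15}


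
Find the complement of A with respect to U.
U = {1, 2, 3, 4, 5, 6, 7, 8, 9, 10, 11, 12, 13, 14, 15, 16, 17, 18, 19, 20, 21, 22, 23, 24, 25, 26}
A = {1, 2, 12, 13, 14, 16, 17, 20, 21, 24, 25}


Universal set U = {1, 2, 3, 4, 5, 6, 7, 8, 9, 10, 11, 12, 13, 14, 15, 16, 17, 18, 19, 20, 21, 22, 23, 24, 25, 26}
Set A = {1, 2, 12, 13, 14, 16, 17, 20, 21, 24, 25}
A' = U \ A = elements in U but not in A
Checking each element of U:
1 (in A, exclude), 2 (in A, exclude), 3 (not in A, include), 4 (not in A, include), 5 (not in A, include), 6 (not in A, include), 7 (not in A, include), 8 (not in A, include), 9 (not in A, include), 10 (not in A, include), 11 (not in A, include), 12 (in A, exclude), 13 (in A, exclude), 14 (in A, exclude), 15 (not in A, include), 16 (in A, exclude), 17 (in A, exclude), 18 (not in A, include), 19 (not in A, include), 20 (in A, exclude), 21 (in A, exclude), 22 (not in A, include), 23 (not in A, include), 24 (in A, exclude), 25 (in A, exclude), 26 (not in A, include)
A' = {3, 4, 5, 6, 7, 8, 9, 10, 11, 15, 18, 19, 22, 23, 26}

{3, 4, 5, 6, 7, 8, 9, 10, 11, 15, 18, 19, 22, 23, 26}


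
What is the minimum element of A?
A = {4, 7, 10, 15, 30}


Set A = {4, 7, 10, 15, 30}
Elements in ascending order: 4, 7, 10, 15, 30
The smallest element is 4.

4


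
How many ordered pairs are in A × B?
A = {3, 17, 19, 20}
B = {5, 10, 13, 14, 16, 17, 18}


Set A = {3, 17, 19, 20} has 4 elements.
Set B = {5, 10, 13, 14, 16, 17, 18} has 7 elements.
|A × B| = |A| × |B| = 4 × 7 = 28

28


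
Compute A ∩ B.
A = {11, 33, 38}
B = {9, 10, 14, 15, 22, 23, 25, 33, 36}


Set A = {11, 33, 38}
Set B = {9, 10, 14, 15, 22, 23, 25, 33, 36}
A ∩ B includes only elements in both sets.
Check each element of A against B:
11 ✗, 33 ✓, 38 ✗
A ∩ B = {33}

{33}


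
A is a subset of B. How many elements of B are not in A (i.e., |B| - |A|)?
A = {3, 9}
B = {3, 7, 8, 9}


Set A = {3, 9}, |A| = 2
Set B = {3, 7, 8, 9}, |B| = 4
Since A ⊆ B: B \ A = {7, 8}
|B| - |A| = 4 - 2 = 2

2


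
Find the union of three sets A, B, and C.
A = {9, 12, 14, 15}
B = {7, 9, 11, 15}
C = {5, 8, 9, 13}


Set A = {9, 12, 14, 15}
Set B = {7, 9, 11, 15}
Set C = {5, 8, 9, 13}
First, A ∪ B = {7, 9, 11, 12, 14, 15}
Then, (A ∪ B) ∪ C = {5, 7, 8, 9, 11, 12, 13, 14, 15}

{5, 7, 8, 9, 11, 12, 13, 14, 15}


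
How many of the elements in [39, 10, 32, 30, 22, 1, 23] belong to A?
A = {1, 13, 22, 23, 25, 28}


Set A = {1, 13, 22, 23, 25, 28}
Candidates: [39, 10, 32, 30, 22, 1, 23]
Check each candidate:
39 ∉ A, 10 ∉ A, 32 ∉ A, 30 ∉ A, 22 ∈ A, 1 ∈ A, 23 ∈ A
Count of candidates in A: 3

3


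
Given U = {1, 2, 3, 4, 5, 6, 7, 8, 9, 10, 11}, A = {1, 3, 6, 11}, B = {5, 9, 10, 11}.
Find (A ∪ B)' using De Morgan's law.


U = {1, 2, 3, 4, 5, 6, 7, 8, 9, 10, 11}
A = {1, 3, 6, 11}, B = {5, 9, 10, 11}
A ∪ B = {1, 3, 5, 6, 9, 10, 11}
(A ∪ B)' = U \ (A ∪ B) = {2, 4, 7, 8}
Verification via A' ∩ B': A' = {2, 4, 5, 7, 8, 9, 10}, B' = {1, 2, 3, 4, 6, 7, 8}
A' ∩ B' = {2, 4, 7, 8} ✓

{2, 4, 7, 8}


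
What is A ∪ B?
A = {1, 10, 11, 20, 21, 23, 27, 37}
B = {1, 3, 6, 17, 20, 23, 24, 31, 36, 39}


Set A = {1, 10, 11, 20, 21, 23, 27, 37}
Set B = {1, 3, 6, 17, 20, 23, 24, 31, 36, 39}
A ∪ B includes all elements in either set.
Elements from A: {1, 10, 11, 20, 21, 23, 27, 37}
Elements from B not already included: {3, 6, 17, 24, 31, 36, 39}
A ∪ B = {1, 3, 6, 10, 11, 17, 20, 21, 23, 24, 27, 31, 36, 37, 39}

{1, 3, 6, 10, 11, 17, 20, 21, 23, 24, 27, 31, 36, 37, 39}


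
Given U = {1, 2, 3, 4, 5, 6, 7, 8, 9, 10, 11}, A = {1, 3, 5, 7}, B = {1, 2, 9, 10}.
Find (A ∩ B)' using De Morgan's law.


U = {1, 2, 3, 4, 5, 6, 7, 8, 9, 10, 11}
A = {1, 3, 5, 7}, B = {1, 2, 9, 10}
A ∩ B = {1}
(A ∩ B)' = U \ (A ∩ B) = {2, 3, 4, 5, 6, 7, 8, 9, 10, 11}
Verification via A' ∪ B': A' = {2, 4, 6, 8, 9, 10, 11}, B' = {3, 4, 5, 6, 7, 8, 11}
A' ∪ B' = {2, 3, 4, 5, 6, 7, 8, 9, 10, 11} ✓

{2, 3, 4, 5, 6, 7, 8, 9, 10, 11}


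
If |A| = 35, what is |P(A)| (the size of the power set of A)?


The set has 35 elements.
The power set contains all possible subsets.
|P(A)| = 2^|A| = 2^35 = 34359738368

34359738368


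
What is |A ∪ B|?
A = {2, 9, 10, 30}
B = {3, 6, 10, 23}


Set A = {2, 9, 10, 30}, |A| = 4
Set B = {3, 6, 10, 23}, |B| = 4
A ∩ B = {10}, |A ∩ B| = 1
|A ∪ B| = |A| + |B| - |A ∩ B| = 4 + 4 - 1 = 7

7


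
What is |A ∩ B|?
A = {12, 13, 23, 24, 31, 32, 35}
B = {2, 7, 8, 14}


Set A = {12, 13, 23, 24, 31, 32, 35}
Set B = {2, 7, 8, 14}
A ∩ B = {}
|A ∩ B| = 0

0


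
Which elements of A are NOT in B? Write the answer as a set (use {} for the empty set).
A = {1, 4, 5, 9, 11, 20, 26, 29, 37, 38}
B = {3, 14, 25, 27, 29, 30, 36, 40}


Set A = {1, 4, 5, 9, 11, 20, 26, 29, 37, 38}
Set B = {3, 14, 25, 27, 29, 30, 36, 40}
Check each element of A against B:
1 ∉ B (include), 4 ∉ B (include), 5 ∉ B (include), 9 ∉ B (include), 11 ∉ B (include), 20 ∉ B (include), 26 ∉ B (include), 29 ∈ B, 37 ∉ B (include), 38 ∉ B (include)
Elements of A not in B: {1, 4, 5, 9, 11, 20, 26, 37, 38}

{1, 4, 5, 9, 11, 20, 26, 37, 38}


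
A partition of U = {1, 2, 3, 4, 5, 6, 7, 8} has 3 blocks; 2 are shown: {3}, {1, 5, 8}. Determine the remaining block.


U = {1, 2, 3, 4, 5, 6, 7, 8}
Shown blocks: {3}, {1, 5, 8}
A partition's blocks are pairwise disjoint and cover U, so the missing block = U \ (union of shown blocks).
Union of shown blocks: {1, 3, 5, 8}
Missing block = U \ (union) = {2, 4, 6, 7}

{2, 4, 6, 7}


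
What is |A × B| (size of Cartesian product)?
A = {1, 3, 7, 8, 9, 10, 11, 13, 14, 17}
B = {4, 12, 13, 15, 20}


Set A = {1, 3, 7, 8, 9, 10, 11, 13, 14, 17} has 10 elements.
Set B = {4, 12, 13, 15, 20} has 5 elements.
|A × B| = |A| × |B| = 10 × 5 = 50

50


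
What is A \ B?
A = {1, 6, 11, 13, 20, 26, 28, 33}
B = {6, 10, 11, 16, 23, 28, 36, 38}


Set A = {1, 6, 11, 13, 20, 26, 28, 33}
Set B = {6, 10, 11, 16, 23, 28, 36, 38}
A \ B includes elements in A that are not in B.
Check each element of A:
1 (not in B, keep), 6 (in B, remove), 11 (in B, remove), 13 (not in B, keep), 20 (not in B, keep), 26 (not in B, keep), 28 (in B, remove), 33 (not in B, keep)
A \ B = {1, 13, 20, 26, 33}

{1, 13, 20, 26, 33}


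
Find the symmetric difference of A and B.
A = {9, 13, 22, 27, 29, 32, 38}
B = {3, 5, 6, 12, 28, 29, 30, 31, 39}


Set A = {9, 13, 22, 27, 29, 32, 38}
Set B = {3, 5, 6, 12, 28, 29, 30, 31, 39}
A △ B = (A \ B) ∪ (B \ A)
Elements in A but not B: {9, 13, 22, 27, 32, 38}
Elements in B but not A: {3, 5, 6, 12, 28, 30, 31, 39}
A △ B = {3, 5, 6, 9, 12, 13, 22, 27, 28, 30, 31, 32, 38, 39}

{3, 5, 6, 9, 12, 13, 22, 27, 28, 30, 31, 32, 38, 39}


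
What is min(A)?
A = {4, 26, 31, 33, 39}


Set A = {4, 26, 31, 33, 39}
Elements in ascending order: 4, 26, 31, 33, 39
The smallest element is 4.

4


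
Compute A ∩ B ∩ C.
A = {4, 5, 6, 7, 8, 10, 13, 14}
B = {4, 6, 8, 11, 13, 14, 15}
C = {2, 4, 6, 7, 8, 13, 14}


Set A = {4, 5, 6, 7, 8, 10, 13, 14}
Set B = {4, 6, 8, 11, 13, 14, 15}
Set C = {2, 4, 6, 7, 8, 13, 14}
First, A ∩ B = {4, 6, 8, 13, 14}
Then, (A ∩ B) ∩ C = {4, 6, 8, 13, 14}

{4, 6, 8, 13, 14}


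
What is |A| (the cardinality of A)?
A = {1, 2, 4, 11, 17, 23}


Set A = {1, 2, 4, 11, 17, 23}
Listing elements: 1, 2, 4, 11, 17, 23
Counting: 6 elements
|A| = 6

6


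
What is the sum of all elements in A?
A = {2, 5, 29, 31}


Set A = {2, 5, 29, 31}
Sum = 2 + 5 + 29 + 31 = 67

67


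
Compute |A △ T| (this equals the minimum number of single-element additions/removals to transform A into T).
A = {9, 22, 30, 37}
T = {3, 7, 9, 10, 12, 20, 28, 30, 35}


Set A = {9, 22, 30, 37}
Set T = {3, 7, 9, 10, 12, 20, 28, 30, 35}
Elements to remove from A (in A, not in T): {22, 37} → 2 removals
Elements to add to A (in T, not in A): {3, 7, 10, 12, 20, 28, 35} → 7 additions
Total edits = 2 + 7 = 9

9


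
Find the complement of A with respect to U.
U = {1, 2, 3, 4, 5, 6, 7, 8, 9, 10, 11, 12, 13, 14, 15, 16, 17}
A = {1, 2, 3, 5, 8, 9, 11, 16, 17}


Universal set U = {1, 2, 3, 4, 5, 6, 7, 8, 9, 10, 11, 12, 13, 14, 15, 16, 17}
Set A = {1, 2, 3, 5, 8, 9, 11, 16, 17}
A' = U \ A = elements in U but not in A
Checking each element of U:
1 (in A, exclude), 2 (in A, exclude), 3 (in A, exclude), 4 (not in A, include), 5 (in A, exclude), 6 (not in A, include), 7 (not in A, include), 8 (in A, exclude), 9 (in A, exclude), 10 (not in A, include), 11 (in A, exclude), 12 (not in A, include), 13 (not in A, include), 14 (not in A, include), 15 (not in A, include), 16 (in A, exclude), 17 (in A, exclude)
A' = {4, 6, 7, 10, 12, 13, 14, 15}

{4, 6, 7, 10, 12, 13, 14, 15}


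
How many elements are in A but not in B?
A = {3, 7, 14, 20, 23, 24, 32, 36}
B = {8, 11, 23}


Set A = {3, 7, 14, 20, 23, 24, 32, 36}
Set B = {8, 11, 23}
A \ B = {3, 7, 14, 20, 24, 32, 36}
|A \ B| = 7

7


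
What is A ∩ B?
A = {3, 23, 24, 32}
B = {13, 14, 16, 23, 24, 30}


Set A = {3, 23, 24, 32}
Set B = {13, 14, 16, 23, 24, 30}
A ∩ B includes only elements in both sets.
Check each element of A against B:
3 ✗, 23 ✓, 24 ✓, 32 ✗
A ∩ B = {23, 24}

{23, 24}


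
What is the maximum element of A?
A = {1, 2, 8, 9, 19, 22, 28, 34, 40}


Set A = {1, 2, 8, 9, 19, 22, 28, 34, 40}
Elements in ascending order: 1, 2, 8, 9, 19, 22, 28, 34, 40
The largest element is 40.

40


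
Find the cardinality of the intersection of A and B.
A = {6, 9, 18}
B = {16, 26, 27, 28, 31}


Set A = {6, 9, 18}
Set B = {16, 26, 27, 28, 31}
A ∩ B = {}
|A ∩ B| = 0

0


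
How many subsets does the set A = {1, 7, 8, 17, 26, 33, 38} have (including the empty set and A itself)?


Set A = {1, 7, 8, 17, 26, 33, 38}
|A| = 7
The power set P(A) contains all subsets of A.
|P(A)| = 2^|A| = 2^7 = 128

128


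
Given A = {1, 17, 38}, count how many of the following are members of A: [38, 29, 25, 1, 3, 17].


Set A = {1, 17, 38}
Candidates: [38, 29, 25, 1, 3, 17]
Check each candidate:
38 ∈ A, 29 ∉ A, 25 ∉ A, 1 ∈ A, 3 ∉ A, 17 ∈ A
Count of candidates in A: 3

3


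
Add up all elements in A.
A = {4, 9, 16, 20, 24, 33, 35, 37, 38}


Set A = {4, 9, 16, 20, 24, 33, 35, 37, 38}
Sum = 4 + 9 + 16 + 20 + 24 + 33 + 35 + 37 + 38 = 216

216


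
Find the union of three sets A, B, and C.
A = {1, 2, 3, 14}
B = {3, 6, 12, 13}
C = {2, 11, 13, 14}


Set A = {1, 2, 3, 14}
Set B = {3, 6, 12, 13}
Set C = {2, 11, 13, 14}
First, A ∪ B = {1, 2, 3, 6, 12, 13, 14}
Then, (A ∪ B) ∪ C = {1, 2, 3, 6, 11, 12, 13, 14}

{1, 2, 3, 6, 11, 12, 13, 14}


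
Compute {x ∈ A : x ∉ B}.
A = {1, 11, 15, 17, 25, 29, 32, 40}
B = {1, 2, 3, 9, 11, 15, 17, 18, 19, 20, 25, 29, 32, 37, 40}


Set A = {1, 11, 15, 17, 25, 29, 32, 40}
Set B = {1, 2, 3, 9, 11, 15, 17, 18, 19, 20, 25, 29, 32, 37, 40}
Check each element of A against B:
1 ∈ B, 11 ∈ B, 15 ∈ B, 17 ∈ B, 25 ∈ B, 29 ∈ B, 32 ∈ B, 40 ∈ B
Elements of A not in B: {}

{}


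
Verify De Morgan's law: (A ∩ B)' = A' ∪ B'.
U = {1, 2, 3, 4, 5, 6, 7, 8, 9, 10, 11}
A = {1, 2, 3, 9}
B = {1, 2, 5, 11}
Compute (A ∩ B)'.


U = {1, 2, 3, 4, 5, 6, 7, 8, 9, 10, 11}
A = {1, 2, 3, 9}, B = {1, 2, 5, 11}
A ∩ B = {1, 2}
(A ∩ B)' = U \ (A ∩ B) = {3, 4, 5, 6, 7, 8, 9, 10, 11}
Verification via A' ∪ B': A' = {4, 5, 6, 7, 8, 10, 11}, B' = {3, 4, 6, 7, 8, 9, 10}
A' ∪ B' = {3, 4, 5, 6, 7, 8, 9, 10, 11} ✓

{3, 4, 5, 6, 7, 8, 9, 10, 11}


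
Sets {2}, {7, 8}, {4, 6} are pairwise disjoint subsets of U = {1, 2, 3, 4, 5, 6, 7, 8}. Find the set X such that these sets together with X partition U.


U = {1, 2, 3, 4, 5, 6, 7, 8}
Shown blocks: {2}, {7, 8}, {4, 6}
A partition's blocks are pairwise disjoint and cover U, so the missing block = U \ (union of shown blocks).
Union of shown blocks: {2, 4, 6, 7, 8}
Missing block = U \ (union) = {1, 3, 5}

{1, 3, 5}


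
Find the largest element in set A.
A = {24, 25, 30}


Set A = {24, 25, 30}
Elements in ascending order: 24, 25, 30
The largest element is 30.

30


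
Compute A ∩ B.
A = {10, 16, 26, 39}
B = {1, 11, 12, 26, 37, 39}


Set A = {10, 16, 26, 39}
Set B = {1, 11, 12, 26, 37, 39}
A ∩ B includes only elements in both sets.
Check each element of A against B:
10 ✗, 16 ✗, 26 ✓, 39 ✓
A ∩ B = {26, 39}

{26, 39}


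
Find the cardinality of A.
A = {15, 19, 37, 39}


Set A = {15, 19, 37, 39}
Listing elements: 15, 19, 37, 39
Counting: 4 elements
|A| = 4

4


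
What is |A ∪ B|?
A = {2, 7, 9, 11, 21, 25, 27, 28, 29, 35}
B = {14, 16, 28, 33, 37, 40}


Set A = {2, 7, 9, 11, 21, 25, 27, 28, 29, 35}, |A| = 10
Set B = {14, 16, 28, 33, 37, 40}, |B| = 6
A ∩ B = {28}, |A ∩ B| = 1
|A ∪ B| = |A| + |B| - |A ∩ B| = 10 + 6 - 1 = 15

15


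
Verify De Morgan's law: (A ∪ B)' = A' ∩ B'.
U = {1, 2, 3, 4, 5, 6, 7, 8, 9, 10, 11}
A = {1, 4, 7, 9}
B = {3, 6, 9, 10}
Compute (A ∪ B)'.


U = {1, 2, 3, 4, 5, 6, 7, 8, 9, 10, 11}
A = {1, 4, 7, 9}, B = {3, 6, 9, 10}
A ∪ B = {1, 3, 4, 6, 7, 9, 10}
(A ∪ B)' = U \ (A ∪ B) = {2, 5, 8, 11}
Verification via A' ∩ B': A' = {2, 3, 5, 6, 8, 10, 11}, B' = {1, 2, 4, 5, 7, 8, 11}
A' ∩ B' = {2, 5, 8, 11} ✓

{2, 5, 8, 11}


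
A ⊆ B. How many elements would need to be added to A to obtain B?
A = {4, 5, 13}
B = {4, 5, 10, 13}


Set A = {4, 5, 13}, |A| = 3
Set B = {4, 5, 10, 13}, |B| = 4
Since A ⊆ B: B \ A = {10}
|B| - |A| = 4 - 3 = 1

1


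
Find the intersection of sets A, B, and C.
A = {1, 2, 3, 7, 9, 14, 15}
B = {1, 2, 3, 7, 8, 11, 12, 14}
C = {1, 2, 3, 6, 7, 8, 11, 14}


Set A = {1, 2, 3, 7, 9, 14, 15}
Set B = {1, 2, 3, 7, 8, 11, 12, 14}
Set C = {1, 2, 3, 6, 7, 8, 11, 14}
First, A ∩ B = {1, 2, 3, 7, 14}
Then, (A ∩ B) ∩ C = {1, 2, 3, 7, 14}

{1, 2, 3, 7, 14}


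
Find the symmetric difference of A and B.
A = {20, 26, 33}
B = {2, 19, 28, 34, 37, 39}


Set A = {20, 26, 33}
Set B = {2, 19, 28, 34, 37, 39}
A △ B = (A \ B) ∪ (B \ A)
Elements in A but not B: {20, 26, 33}
Elements in B but not A: {2, 19, 28, 34, 37, 39}
A △ B = {2, 19, 20, 26, 28, 33, 34, 37, 39}

{2, 19, 20, 26, 28, 33, 34, 37, 39}


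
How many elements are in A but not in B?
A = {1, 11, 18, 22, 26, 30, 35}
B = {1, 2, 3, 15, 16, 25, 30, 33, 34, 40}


Set A = {1, 11, 18, 22, 26, 30, 35}
Set B = {1, 2, 3, 15, 16, 25, 30, 33, 34, 40}
A \ B = {11, 18, 22, 26, 35}
|A \ B| = 5

5


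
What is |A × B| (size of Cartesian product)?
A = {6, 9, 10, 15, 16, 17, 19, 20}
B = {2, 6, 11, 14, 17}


Set A = {6, 9, 10, 15, 16, 17, 19, 20} has 8 elements.
Set B = {2, 6, 11, 14, 17} has 5 elements.
|A × B| = |A| × |B| = 8 × 5 = 40

40


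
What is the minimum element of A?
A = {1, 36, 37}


Set A = {1, 36, 37}
Elements in ascending order: 1, 36, 37
The smallest element is 1.

1


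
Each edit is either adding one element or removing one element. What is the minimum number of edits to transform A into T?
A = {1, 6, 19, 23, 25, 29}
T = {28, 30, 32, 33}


Set A = {1, 6, 19, 23, 25, 29}
Set T = {28, 30, 32, 33}
Elements to remove from A (in A, not in T): {1, 6, 19, 23, 25, 29} → 6 removals
Elements to add to A (in T, not in A): {28, 30, 32, 33} → 4 additions
Total edits = 6 + 4 = 10

10


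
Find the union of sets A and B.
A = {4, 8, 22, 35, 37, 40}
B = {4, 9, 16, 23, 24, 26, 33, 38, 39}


Set A = {4, 8, 22, 35, 37, 40}
Set B = {4, 9, 16, 23, 24, 26, 33, 38, 39}
A ∪ B includes all elements in either set.
Elements from A: {4, 8, 22, 35, 37, 40}
Elements from B not already included: {9, 16, 23, 24, 26, 33, 38, 39}
A ∪ B = {4, 8, 9, 16, 22, 23, 24, 26, 33, 35, 37, 38, 39, 40}

{4, 8, 9, 16, 22, 23, 24, 26, 33, 35, 37, 38, 39, 40}


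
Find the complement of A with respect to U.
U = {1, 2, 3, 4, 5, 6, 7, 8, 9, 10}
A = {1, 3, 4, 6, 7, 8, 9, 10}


Universal set U = {1, 2, 3, 4, 5, 6, 7, 8, 9, 10}
Set A = {1, 3, 4, 6, 7, 8, 9, 10}
A' = U \ A = elements in U but not in A
Checking each element of U:
1 (in A, exclude), 2 (not in A, include), 3 (in A, exclude), 4 (in A, exclude), 5 (not in A, include), 6 (in A, exclude), 7 (in A, exclude), 8 (in A, exclude), 9 (in A, exclude), 10 (in A, exclude)
A' = {2, 5}

{2, 5}


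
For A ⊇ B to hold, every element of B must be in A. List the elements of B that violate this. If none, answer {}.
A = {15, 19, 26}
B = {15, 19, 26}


Set A = {15, 19, 26}
Set B = {15, 19, 26}
Check each element of B against A:
15 ∈ A, 19 ∈ A, 26 ∈ A
Elements of B not in A: {}

{}


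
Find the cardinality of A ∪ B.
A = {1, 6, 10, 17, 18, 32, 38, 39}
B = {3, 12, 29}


Set A = {1, 6, 10, 17, 18, 32, 38, 39}, |A| = 8
Set B = {3, 12, 29}, |B| = 3
A ∩ B = {}, |A ∩ B| = 0
|A ∪ B| = |A| + |B| - |A ∩ B| = 8 + 3 - 0 = 11

11


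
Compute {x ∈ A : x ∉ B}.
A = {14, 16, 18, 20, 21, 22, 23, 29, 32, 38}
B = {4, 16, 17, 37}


Set A = {14, 16, 18, 20, 21, 22, 23, 29, 32, 38}
Set B = {4, 16, 17, 37}
Check each element of A against B:
14 ∉ B (include), 16 ∈ B, 18 ∉ B (include), 20 ∉ B (include), 21 ∉ B (include), 22 ∉ B (include), 23 ∉ B (include), 29 ∉ B (include), 32 ∉ B (include), 38 ∉ B (include)
Elements of A not in B: {14, 18, 20, 21, 22, 23, 29, 32, 38}

{14, 18, 20, 21, 22, 23, 29, 32, 38}


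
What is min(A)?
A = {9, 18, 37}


Set A = {9, 18, 37}
Elements in ascending order: 9, 18, 37
The smallest element is 9.

9


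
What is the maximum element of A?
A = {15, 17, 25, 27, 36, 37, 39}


Set A = {15, 17, 25, 27, 36, 37, 39}
Elements in ascending order: 15, 17, 25, 27, 36, 37, 39
The largest element is 39.

39


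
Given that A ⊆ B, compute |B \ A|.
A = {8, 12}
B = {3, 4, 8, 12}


Set A = {8, 12}, |A| = 2
Set B = {3, 4, 8, 12}, |B| = 4
Since A ⊆ B: B \ A = {3, 4}
|B| - |A| = 4 - 2 = 2

2


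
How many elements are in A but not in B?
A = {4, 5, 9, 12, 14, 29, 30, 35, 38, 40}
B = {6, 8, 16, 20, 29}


Set A = {4, 5, 9, 12, 14, 29, 30, 35, 38, 40}
Set B = {6, 8, 16, 20, 29}
A \ B = {4, 5, 9, 12, 14, 30, 35, 38, 40}
|A \ B| = 9

9


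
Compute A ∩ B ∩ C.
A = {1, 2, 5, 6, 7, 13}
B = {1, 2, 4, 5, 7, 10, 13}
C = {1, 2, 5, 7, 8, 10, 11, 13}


Set A = {1, 2, 5, 6, 7, 13}
Set B = {1, 2, 4, 5, 7, 10, 13}
Set C = {1, 2, 5, 7, 8, 10, 11, 13}
First, A ∩ B = {1, 2, 5, 7, 13}
Then, (A ∩ B) ∩ C = {1, 2, 5, 7, 13}

{1, 2, 5, 7, 13}
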